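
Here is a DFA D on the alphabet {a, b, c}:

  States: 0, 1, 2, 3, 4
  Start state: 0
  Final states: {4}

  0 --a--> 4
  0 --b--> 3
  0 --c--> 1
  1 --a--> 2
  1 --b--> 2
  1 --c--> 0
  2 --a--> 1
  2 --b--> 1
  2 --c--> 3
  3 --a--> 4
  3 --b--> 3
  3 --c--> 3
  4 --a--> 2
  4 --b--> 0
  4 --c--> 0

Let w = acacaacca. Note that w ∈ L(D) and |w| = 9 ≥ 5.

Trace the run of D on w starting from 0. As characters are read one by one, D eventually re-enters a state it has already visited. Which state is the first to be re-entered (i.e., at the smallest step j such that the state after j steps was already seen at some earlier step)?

0

Run of D on w = a c a c a a c c a:
  step 0: 0  (start)
  step 1: 4  (read a: 0→4)
  step 2: 0  (read c: 4→0)   ← first repeat (0 seen earlier)
  step 3: 4  (read a: 0→4)
  step 4: 0  (read c: 4→0)
  step 5: 4  (read a: 0→4)
  step 6: 2  (read a: 4→2)
  step 7: 3  (read c: 2→3)
  step 8: 3  (read c: 3→3)
  step 9: 4  (read a: 3→4)

The earliest repeat is at step j = 2: D is in 0, which it already visited at step i = 0.
Since D has 5 states, any run of length ≥ 5 visits 5+1 states, so by pigeonhole some state repeats within the first 5 steps — that repeat gives the pumpable loop.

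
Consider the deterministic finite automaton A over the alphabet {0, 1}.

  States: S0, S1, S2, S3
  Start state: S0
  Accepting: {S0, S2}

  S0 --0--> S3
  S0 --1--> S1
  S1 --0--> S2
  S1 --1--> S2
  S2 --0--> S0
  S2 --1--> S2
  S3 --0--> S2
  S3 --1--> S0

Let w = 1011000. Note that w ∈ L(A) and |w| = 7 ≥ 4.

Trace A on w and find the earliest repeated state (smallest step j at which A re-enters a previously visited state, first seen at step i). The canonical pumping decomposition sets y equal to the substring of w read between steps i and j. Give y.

Run of A on w = 1 0 1 1 0 0 0:
  step 0: S0  (start)
  step 1: S1  (read 1: S0→S1)
  step 2: S2  (read 0: S1→S2)
  step 3: S2  (read 1: S2→S2)   ← first repeat (S2 seen earlier)
  step 4: S2  (read 1: S2→S2)
  step 5: S0  (read 0: S2→S0)
  step 6: S3  (read 0: S0→S3)
  step 7: S2  (read 0: S3→S2)

So i = 2, j = 3, giving x = w[0:2] = 10, y = w[2:3] = 1, z = w[3:7] = 1000.
Check: |xy| = 3 ≤ 4 and |y| = 1 ≥ 1. Reading y takes A from S2 back to S2, so every xyⁱz is accepted.
Pumping length from the standard proof: p = 4 (the number of states). The repeated state found above gives |xy| = j ≤ 4 and |y| = j − i ≥ 1.

1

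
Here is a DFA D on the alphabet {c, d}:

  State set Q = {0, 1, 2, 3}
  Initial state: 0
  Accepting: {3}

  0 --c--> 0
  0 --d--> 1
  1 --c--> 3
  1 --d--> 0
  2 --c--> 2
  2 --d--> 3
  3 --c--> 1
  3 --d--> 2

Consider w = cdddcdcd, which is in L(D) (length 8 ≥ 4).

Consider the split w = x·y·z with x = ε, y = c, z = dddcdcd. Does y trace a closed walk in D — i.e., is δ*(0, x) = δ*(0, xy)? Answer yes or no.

yes

State sequence: 0 -c-> 0

After x (step 0): 0. After xy (step 1): 0.
They match, so y = c drives D around a cycle from 0 back to itself; pumping y any number of times keeps D in 0 before reading z, and xyⁱz ∈ L(D) for every i ≥ 0.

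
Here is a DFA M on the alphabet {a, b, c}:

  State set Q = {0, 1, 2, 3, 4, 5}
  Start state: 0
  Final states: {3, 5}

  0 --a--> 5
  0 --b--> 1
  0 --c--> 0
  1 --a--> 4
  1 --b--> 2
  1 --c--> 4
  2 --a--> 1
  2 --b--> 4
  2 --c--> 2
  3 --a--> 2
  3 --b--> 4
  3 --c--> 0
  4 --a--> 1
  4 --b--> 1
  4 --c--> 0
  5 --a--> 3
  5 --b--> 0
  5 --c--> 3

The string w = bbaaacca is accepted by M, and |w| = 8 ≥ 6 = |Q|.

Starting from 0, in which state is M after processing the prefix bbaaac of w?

4

Run of M on the first 6 characters of w = b b a a a c:
  step 0: 0  (start)
  step 1: 1  (read b: 0→1)
  step 2: 2  (read b: 1→2)
  step 3: 1  (read a: 2→1)
  step 4: 4  (read a: 1→4)
  step 5: 1  (read a: 4→1)
  step 6: 4  (read c: 1→4)

After reading 6 characters, M is in state 4.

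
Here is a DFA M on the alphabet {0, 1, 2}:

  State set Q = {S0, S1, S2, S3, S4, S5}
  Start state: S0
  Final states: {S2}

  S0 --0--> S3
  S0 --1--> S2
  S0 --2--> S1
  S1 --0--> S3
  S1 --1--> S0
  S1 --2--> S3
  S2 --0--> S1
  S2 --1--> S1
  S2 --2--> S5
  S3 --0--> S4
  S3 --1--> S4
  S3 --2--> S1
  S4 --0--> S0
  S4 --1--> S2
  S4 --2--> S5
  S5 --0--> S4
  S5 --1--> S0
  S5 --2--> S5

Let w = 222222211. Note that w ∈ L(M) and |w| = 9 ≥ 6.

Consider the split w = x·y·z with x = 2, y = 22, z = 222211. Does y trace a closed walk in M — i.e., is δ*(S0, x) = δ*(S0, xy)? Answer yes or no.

yes

Run of M on the first 3 characters of w = 2 2 2:
  step 0: S0  (start)
  step 1: S1  (read 2: S0→S1)
  step 2: S3  (read 2: S1→S3)
  step 3: S1  (read 2: S3→S1)

After x (step 1): S1. After xy (step 3): S1.
They match, so y = 22 drives M around a cycle from S1 back to itself; pumping y any number of times keeps M in S1 before reading z, and xyⁱz ∈ L(M) for every i ≥ 0.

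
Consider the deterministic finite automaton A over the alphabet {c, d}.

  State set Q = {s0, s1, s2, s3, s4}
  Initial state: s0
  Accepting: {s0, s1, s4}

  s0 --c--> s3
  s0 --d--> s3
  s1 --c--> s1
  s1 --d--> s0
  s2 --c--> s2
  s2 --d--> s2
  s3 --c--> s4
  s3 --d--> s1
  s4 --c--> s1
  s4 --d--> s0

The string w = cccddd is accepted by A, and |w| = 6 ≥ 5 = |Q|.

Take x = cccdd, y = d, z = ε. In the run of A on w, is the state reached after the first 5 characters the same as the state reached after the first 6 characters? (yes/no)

State sequence: s0 -c-> s3 -c-> s4 -c-> s1 -d-> s0 -d-> s3 -d-> s1

After x (step 5): s3. After xy (step 6): s1.
They differ (s3 ≠ s1), so y is not a cycle from the state after x; this split is not the one the pumping-lemma construction produces, and pumping y need not keep the string in L(A).

no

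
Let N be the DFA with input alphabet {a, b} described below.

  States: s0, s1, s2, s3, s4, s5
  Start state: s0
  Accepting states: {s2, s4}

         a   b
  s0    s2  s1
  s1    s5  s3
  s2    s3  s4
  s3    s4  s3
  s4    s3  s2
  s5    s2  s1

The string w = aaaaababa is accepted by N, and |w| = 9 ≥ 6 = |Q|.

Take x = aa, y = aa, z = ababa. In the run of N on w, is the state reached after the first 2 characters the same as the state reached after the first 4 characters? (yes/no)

yes

State sequence: s0 -a-> s2 -a-> s3 -a-> s4 -a-> s3

After x (step 2): s3. After xy (step 4): s3.
They match, so y = aa drives N around a cycle from s3 back to itself; pumping y any number of times keeps N in s3 before reading z, and xyⁱz ∈ L(N) for every i ≥ 0.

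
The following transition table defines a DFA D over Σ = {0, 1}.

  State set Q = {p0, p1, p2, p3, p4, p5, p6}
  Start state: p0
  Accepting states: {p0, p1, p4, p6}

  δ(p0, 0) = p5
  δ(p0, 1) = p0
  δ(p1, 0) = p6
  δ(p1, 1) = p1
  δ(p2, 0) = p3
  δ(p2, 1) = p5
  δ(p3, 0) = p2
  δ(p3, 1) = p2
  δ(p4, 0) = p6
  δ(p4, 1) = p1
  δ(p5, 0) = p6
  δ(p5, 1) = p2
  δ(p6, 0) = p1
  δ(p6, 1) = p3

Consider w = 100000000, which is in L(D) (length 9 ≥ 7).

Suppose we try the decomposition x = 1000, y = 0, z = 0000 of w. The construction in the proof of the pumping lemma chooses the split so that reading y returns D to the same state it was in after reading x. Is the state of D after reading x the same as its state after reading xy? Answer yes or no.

State sequence: p0 -1-> p0 -0-> p5 -0-> p6 -0-> p1 -0-> p6

After x (step 4): p1. After xy (step 5): p6.
They differ (p1 ≠ p6), so y is not a cycle from the state after x; this split is not the one the pumping-lemma construction produces, and pumping y need not keep the string in L(D).

no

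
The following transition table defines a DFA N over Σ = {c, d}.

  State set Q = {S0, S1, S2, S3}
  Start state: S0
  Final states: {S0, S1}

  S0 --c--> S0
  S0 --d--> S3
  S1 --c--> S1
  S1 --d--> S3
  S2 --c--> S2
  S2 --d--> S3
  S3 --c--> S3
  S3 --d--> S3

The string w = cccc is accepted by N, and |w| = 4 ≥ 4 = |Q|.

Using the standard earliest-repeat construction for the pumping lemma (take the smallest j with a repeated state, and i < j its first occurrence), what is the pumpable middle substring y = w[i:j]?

c

State sequence: S0 -c-> S0 -c-> S0 -c-> S0 -c-> S0
First repeat at step 1: S0 was already visited.

So i = 0, j = 1, giving x = w[0:0] = ε, y = w[0:1] = c, z = w[1:4] = ccc.
Check: |xy| = 1 ≤ 4 and |y| = 1 ≥ 1. Reading y takes N from S0 back to S0, so every xyⁱz is accepted.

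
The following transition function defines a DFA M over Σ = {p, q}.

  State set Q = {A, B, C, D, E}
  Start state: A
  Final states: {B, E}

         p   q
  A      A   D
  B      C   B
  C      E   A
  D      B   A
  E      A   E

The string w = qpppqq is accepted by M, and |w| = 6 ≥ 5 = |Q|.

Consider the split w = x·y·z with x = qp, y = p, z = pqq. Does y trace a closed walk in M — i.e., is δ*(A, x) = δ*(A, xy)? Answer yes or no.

State sequence: A -q-> D -p-> B -p-> C

After x (step 2): B. After xy (step 3): C.
They differ (B ≠ C), so y is not a cycle from the state after x; this split is not the one the pumping-lemma construction produces, and pumping y need not keep the string in L(M).

no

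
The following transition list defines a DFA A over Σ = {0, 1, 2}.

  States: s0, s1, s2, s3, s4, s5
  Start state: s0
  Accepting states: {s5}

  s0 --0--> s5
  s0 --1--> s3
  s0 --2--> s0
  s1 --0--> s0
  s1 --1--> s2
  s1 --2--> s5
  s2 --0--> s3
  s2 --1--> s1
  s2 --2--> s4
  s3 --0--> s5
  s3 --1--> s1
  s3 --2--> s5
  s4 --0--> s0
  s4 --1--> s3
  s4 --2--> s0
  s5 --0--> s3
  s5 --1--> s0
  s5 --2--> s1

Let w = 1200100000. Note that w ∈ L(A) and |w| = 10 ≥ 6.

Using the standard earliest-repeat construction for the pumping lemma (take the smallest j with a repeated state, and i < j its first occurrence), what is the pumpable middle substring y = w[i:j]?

20

Run of A on w = 1 2 0 0 1 0 0 0 0 0:
  step 0: s0  (start)
  step 1: s3  (read 1: s0→s3)
  step 2: s5  (read 2: s3→s5)
  step 3: s3  (read 0: s5→s3)   ← first repeat (s3 seen earlier)
  step 4: s5  (read 0: s3→s5)
  step 5: s0  (read 1: s5→s0)
  step 6: s5  (read 0: s0→s5)
  step 7: s3  (read 0: s5→s3)
  step 8: s5  (read 0: s3→s5)
  step 9: s3  (read 0: s5→s3)
  step 10: s5  (read 0: s3→s5)

So i = 1, j = 3, giving x = w[0:1] = 1, y = w[1:3] = 20, z = w[3:10] = 0100000.
Check: |xy| = 3 ≤ 6 and |y| = 2 ≥ 1. Reading y takes A from s3 back to s3, so every xyⁱz is accepted.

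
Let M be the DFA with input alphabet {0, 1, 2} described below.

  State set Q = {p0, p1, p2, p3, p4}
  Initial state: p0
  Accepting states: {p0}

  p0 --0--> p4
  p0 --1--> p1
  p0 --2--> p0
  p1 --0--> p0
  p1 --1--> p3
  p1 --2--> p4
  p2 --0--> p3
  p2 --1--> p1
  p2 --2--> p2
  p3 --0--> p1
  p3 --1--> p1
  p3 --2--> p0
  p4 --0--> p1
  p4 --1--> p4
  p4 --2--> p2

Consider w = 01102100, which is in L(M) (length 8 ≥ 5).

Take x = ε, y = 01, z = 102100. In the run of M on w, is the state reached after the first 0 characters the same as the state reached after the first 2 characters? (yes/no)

State sequence: p0 -0-> p4 -1-> p4

After x (step 0): p0. After xy (step 2): p4.
They differ (p0 ≠ p4), so y is not a cycle from the state after x; this split is not the one the pumping-lemma construction produces, and pumping y need not keep the string in L(M).

no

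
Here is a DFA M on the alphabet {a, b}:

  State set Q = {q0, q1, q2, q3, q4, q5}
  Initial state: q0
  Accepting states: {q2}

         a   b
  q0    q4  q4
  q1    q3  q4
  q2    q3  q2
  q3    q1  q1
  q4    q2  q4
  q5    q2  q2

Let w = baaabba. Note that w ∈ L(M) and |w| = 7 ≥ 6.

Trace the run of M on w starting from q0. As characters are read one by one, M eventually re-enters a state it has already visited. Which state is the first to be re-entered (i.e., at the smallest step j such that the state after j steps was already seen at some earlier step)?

Run of M on w = b a a a b b a:
  step 0: q0  (start)
  step 1: q4  (read b: q0→q4)
  step 2: q2  (read a: q4→q2)
  step 3: q3  (read a: q2→q3)
  step 4: q1  (read a: q3→q1)
  step 5: q4  (read b: q1→q4)   ← first repeat (q4 seen earlier)
  step 6: q4  (read b: q4→q4)
  step 7: q2  (read a: q4→q2)

The earliest repeat is at step j = 5: M is in q4, which it already visited at step i = 1.
Since M has 6 states, any run of length ≥ 6 visits 6+1 states, so by pigeonhole some state repeats within the first 6 steps — that repeat gives the pumpable loop.

q4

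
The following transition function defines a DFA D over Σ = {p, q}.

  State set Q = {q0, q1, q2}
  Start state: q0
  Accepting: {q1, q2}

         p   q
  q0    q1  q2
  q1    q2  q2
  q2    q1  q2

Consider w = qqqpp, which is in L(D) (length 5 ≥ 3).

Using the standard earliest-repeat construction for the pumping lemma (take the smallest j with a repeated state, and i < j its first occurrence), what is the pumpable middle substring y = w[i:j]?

State sequence: q0 -q-> q2 -q-> q2 -q-> q2 -p-> q1 -p-> q2
First repeat at step 2: q2 was already visited.

So i = 1, j = 2, giving x = w[0:1] = q, y = w[1:2] = q, z = w[2:5] = qpp.
Check: |xy| = 2 ≤ 3 and |y| = 1 ≥ 1. Reading y takes D from q2 back to q2, so every xyⁱz is accepted.

q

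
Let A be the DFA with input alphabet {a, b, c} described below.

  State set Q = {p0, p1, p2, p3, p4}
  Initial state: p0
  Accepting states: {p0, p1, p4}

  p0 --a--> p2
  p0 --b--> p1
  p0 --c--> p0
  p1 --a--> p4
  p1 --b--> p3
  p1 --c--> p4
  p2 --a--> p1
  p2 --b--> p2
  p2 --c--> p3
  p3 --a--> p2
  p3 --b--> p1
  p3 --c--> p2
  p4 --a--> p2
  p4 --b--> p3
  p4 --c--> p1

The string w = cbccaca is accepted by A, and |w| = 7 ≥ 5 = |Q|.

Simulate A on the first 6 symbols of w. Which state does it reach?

p1

State sequence: p0 -c-> p0 -b-> p1 -c-> p4 -c-> p1 -a-> p4 -c-> p1

After reading 6 characters, A is in state p1.
(This kind of state-tracing is the core of the pumping-lemma construction: with 5 states, pigeonhole forces a repeat within the first 5 steps.)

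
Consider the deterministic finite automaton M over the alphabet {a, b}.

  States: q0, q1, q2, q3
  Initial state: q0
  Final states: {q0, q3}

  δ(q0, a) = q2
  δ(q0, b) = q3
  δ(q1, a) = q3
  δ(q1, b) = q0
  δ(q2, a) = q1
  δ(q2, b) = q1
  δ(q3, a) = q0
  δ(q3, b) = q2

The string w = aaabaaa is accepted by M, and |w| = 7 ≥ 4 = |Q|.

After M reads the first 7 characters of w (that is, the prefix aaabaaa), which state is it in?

q0

Run of M on the first 7 characters of w = a a a b a a a:
  step 0: q0  (start)
  step 1: q2  (read a: q0→q2)
  step 2: q1  (read a: q2→q1)
  step 3: q3  (read a: q1→q3)
  step 4: q2  (read b: q3→q2)
  step 5: q1  (read a: q2→q1)
  step 6: q3  (read a: q1→q3)
  step 7: q0  (read a: q3→q0)

After reading 7 characters, M is in state q0.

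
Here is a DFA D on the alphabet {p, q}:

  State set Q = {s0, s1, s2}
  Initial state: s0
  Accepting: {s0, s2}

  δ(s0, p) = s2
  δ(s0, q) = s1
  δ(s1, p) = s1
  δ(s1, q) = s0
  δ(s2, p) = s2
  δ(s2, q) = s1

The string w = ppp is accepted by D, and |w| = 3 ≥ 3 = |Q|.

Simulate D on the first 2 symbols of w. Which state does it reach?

Run of D on the first 2 characters of w = p p:
  step 0: s0  (start)
  step 1: s2  (read p: s0→s2)
  step 2: s2  (read p: s2→s2)

After reading 2 characters, D is in state s2.
(This kind of state-tracing is the core of the pumping-lemma construction: with 3 states, pigeonhole forces a repeat within the first 3 steps.)

s2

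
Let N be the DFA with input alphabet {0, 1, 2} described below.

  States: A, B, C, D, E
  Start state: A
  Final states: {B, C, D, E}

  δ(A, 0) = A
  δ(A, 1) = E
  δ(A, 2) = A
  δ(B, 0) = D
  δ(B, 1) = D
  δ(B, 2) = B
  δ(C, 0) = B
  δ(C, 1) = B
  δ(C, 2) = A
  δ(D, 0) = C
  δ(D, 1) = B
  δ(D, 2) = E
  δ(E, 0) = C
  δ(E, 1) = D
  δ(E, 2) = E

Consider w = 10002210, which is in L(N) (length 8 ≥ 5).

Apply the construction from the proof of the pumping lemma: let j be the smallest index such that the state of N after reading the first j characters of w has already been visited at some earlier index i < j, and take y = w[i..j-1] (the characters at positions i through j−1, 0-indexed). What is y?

0002

Run of N on w = 1 0 0 0 2 2 1 0:
  step 0: A  (start)
  step 1: E  (read 1: A→E)
  step 2: C  (read 0: E→C)
  step 3: B  (read 0: C→B)
  step 4: D  (read 0: B→D)
  step 5: E  (read 2: D→E)   ← first repeat (E seen earlier)
  step 6: E  (read 2: E→E)
  step 7: D  (read 1: E→D)
  step 8: C  (read 0: D→C)

So i = 1, j = 5, giving x = w[0:1] = 1, y = w[1:5] = 0002, z = w[5:8] = 210.
Check: |xy| = 5 ≤ 5 and |y| = 4 ≥ 1. Reading y takes N from E back to E, so every xyⁱz is accepted.
The DFA has 5 states, so the proof of the pumping lemma guarantees a repeated state among the first 5+1 visited; the segment between the two visits is the pumpable y.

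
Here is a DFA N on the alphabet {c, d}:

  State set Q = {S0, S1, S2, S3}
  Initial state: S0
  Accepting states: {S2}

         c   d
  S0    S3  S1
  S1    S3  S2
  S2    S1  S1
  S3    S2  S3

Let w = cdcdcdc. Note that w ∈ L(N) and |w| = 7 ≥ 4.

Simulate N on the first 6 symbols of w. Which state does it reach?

Run of N on the first 6 characters of w = c d c d c d:
  step 0: S0  (start)
  step 1: S3  (read c: S0→S3)
  step 2: S3  (read d: S3→S3)
  step 3: S2  (read c: S3→S2)
  step 4: S1  (read d: S2→S1)
  step 5: S3  (read c: S1→S3)
  step 6: S3  (read d: S3→S3)

After reading 6 characters, N is in state S3.
(This kind of state-tracing is the core of the pumping-lemma construction: with 4 states, pigeonhole forces a repeat within the first 4 steps.)

S3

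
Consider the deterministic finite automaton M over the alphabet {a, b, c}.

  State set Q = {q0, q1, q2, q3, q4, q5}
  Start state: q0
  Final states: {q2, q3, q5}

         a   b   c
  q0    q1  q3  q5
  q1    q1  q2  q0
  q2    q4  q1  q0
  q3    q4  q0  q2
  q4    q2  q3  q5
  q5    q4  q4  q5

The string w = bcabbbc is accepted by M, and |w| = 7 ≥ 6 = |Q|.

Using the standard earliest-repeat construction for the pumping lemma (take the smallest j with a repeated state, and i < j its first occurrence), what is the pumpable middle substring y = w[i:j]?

Run of M on w = b c a b b b c:
  step 0: q0  (start)
  step 1: q3  (read b: q0→q3)
  step 2: q2  (read c: q3→q2)
  step 3: q4  (read a: q2→q4)
  step 4: q3  (read b: q4→q3)   ← first repeat (q3 seen earlier)
  step 5: q0  (read b: q3→q0)
  step 6: q3  (read b: q0→q3)
  step 7: q2  (read c: q3→q2)

So i = 1, j = 4, giving x = w[0:1] = b, y = w[1:4] = cab, z = w[4:7] = bbc.
Check: |xy| = 4 ≤ 6 and |y| = 3 ≥ 1. Reading y takes M from q3 back to q3, so every xyⁱz is accepted.
Pumping length from the standard proof: p = 6 (the number of states). The repeated state found above gives |xy| = j ≤ 6 and |y| = j − i ≥ 1.

cab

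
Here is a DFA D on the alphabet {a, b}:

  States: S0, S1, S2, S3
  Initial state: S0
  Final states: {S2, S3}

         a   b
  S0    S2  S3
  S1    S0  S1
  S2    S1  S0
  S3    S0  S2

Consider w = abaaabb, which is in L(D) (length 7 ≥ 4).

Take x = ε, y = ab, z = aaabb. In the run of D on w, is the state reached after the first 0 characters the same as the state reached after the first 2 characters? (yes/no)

State sequence: S0 -a-> S2 -b-> S0

After x (step 0): S0. After xy (step 2): S0.
They match, so y = ab drives D around a cycle from S0 back to itself; pumping y any number of times keeps D in S0 before reading z, and xyⁱz ∈ L(D) for every i ≥ 0.

yes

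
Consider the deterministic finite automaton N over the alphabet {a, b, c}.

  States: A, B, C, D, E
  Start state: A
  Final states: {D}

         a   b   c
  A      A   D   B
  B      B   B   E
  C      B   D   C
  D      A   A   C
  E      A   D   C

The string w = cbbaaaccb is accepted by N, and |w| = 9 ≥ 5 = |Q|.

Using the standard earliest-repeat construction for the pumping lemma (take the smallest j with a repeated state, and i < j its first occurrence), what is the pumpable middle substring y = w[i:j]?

Run of N on w = c b b a a a c c b:
  step 0: A  (start)
  step 1: B  (read c: A→B)
  step 2: B  (read b: B→B)   ← first repeat (B seen earlier)
  step 3: B  (read b: B→B)
  step 4: B  (read a: B→B)
  step 5: B  (read a: B→B)
  step 6: B  (read a: B→B)
  step 7: E  (read c: B→E)
  step 8: C  (read c: E→C)
  step 9: D  (read b: C→D)

So i = 1, j = 2, giving x = w[0:1] = c, y = w[1:2] = b, z = w[2:9] = baaaccb.
Check: |xy| = 2 ≤ 5 and |y| = 1 ≥ 1. Reading y takes N from B back to B, so every xyⁱz is accepted.

b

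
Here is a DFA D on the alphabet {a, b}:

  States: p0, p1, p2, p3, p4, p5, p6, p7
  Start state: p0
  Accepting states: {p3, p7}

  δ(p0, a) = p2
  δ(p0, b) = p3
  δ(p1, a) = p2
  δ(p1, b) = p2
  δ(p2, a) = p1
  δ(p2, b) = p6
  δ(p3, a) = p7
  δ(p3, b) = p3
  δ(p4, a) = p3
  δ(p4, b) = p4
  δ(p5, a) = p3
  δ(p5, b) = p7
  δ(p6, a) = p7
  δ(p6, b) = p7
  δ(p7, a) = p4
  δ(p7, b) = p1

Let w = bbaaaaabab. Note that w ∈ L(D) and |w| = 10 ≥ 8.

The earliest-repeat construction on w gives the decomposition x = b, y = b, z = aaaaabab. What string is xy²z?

bbbaaaaabab

xy^2z = b·b·b·aaaaabab = bbbaaaaabab.
Reading y = b takes D from p3 back to p3, so after x·y·y the machine is still in p3, and z then leads to the accepting state p3. Hence bbbaaaaabab ∈ L(D).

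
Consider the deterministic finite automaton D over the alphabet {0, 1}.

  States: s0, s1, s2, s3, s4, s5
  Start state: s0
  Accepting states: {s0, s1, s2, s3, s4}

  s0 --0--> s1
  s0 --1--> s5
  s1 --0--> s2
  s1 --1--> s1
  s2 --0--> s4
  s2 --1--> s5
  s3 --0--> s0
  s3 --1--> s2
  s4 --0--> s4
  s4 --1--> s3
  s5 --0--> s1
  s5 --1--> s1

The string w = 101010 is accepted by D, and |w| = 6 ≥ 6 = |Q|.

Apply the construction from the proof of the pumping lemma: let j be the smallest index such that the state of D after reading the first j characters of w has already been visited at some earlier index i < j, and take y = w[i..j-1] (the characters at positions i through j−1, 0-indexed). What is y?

1

Run of D on w = 1 0 1 0 1 0:
  step 0: s0  (start)
  step 1: s5  (read 1: s0→s5)
  step 2: s1  (read 0: s5→s1)
  step 3: s1  (read 1: s1→s1)   ← first repeat (s1 seen earlier)
  step 4: s2  (read 0: s1→s2)
  step 5: s5  (read 1: s2→s5)
  step 6: s1  (read 0: s5→s1)

So i = 2, j = 3, giving x = w[0:2] = 10, y = w[2:3] = 1, z = w[3:6] = 010.
Check: |xy| = 3 ≤ 6 and |y| = 1 ≥ 1. Reading y takes D from s1 back to s1, so every xyⁱz is accepted.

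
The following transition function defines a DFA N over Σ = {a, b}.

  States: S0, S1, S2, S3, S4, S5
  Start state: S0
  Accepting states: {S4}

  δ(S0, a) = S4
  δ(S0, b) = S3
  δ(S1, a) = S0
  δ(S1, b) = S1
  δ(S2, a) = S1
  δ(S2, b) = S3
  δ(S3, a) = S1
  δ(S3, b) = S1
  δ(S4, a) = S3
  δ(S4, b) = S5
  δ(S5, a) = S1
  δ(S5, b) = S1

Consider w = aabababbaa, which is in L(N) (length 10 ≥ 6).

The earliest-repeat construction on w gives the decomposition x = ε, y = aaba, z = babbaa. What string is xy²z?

xy^2z = ε·aaba·aaba·babbaa = aabaaabababbaa.
Reading y = aaba takes N from S0 back to S0, so after x·y·y the machine is still in S0, and z then leads to the accepting state S4. Hence aabaaabababbaa ∈ L(N).

aabaaabababbaa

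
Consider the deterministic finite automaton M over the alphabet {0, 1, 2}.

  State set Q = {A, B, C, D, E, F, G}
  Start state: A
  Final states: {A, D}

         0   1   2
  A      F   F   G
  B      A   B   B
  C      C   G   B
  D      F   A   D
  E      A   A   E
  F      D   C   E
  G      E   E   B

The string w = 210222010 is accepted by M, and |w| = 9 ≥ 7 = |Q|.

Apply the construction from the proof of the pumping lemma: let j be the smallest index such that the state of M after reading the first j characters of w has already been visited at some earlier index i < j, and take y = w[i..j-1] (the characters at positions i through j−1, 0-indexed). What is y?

210

Run of M on w = 2 1 0 2 2 2 0 1 0:
  step 0: A  (start)
  step 1: G  (read 2: A→G)
  step 2: E  (read 1: G→E)
  step 3: A  (read 0: E→A)   ← first repeat (A seen earlier)
  step 4: G  (read 2: A→G)
  step 5: B  (read 2: G→B)
  step 6: B  (read 2: B→B)
  step 7: A  (read 0: B→A)
  step 8: F  (read 1: A→F)
  step 9: D  (read 0: F→D)

So i = 0, j = 3, giving x = w[0:0] = ε, y = w[0:3] = 210, z = w[3:9] = 222010.
Check: |xy| = 3 ≤ 7 and |y| = 3 ≥ 1. Reading y takes M from A back to A, so every xyⁱz is accepted.
Since M has 7 states, any run of length ≥ 7 visits 7+1 states, so by pigeonhole some state repeats within the first 7 steps — that repeat gives the pumpable loop.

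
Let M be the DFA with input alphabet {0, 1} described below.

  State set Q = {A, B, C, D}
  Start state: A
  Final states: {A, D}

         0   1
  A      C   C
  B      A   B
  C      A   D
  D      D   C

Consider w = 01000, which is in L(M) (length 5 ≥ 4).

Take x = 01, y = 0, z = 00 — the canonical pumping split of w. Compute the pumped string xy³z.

xy^3z = 01·0·0·0·00 = 0100000.
Reading y = 0 takes M from D back to D, so after x·y·y·y the machine is still in D, and z then leads to the accepting state D. Hence 0100000 ∈ L(M).

0100000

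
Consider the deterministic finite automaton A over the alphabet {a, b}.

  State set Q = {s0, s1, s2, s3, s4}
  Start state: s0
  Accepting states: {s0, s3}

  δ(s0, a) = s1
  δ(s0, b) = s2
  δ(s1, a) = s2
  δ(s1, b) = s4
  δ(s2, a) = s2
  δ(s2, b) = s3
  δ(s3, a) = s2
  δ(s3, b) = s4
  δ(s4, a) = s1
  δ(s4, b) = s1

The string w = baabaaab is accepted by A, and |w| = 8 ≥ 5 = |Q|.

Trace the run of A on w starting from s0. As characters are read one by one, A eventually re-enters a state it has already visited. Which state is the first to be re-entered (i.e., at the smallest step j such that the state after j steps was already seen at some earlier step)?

s2

State sequence: s0 -b-> s2 -a-> s2 -a-> s2 -b-> s3 -a-> s2 -a-> s2 -a-> s2 -b-> s3
First repeat at step 2: s2 was already visited.

The earliest repeat is at step j = 2: A is in s2, which it already visited at step i = 1.
With |Q| = 5, pigeonhole forces a state repeat no later than step 5; the substring read between the first and second visits to that state can be pumped.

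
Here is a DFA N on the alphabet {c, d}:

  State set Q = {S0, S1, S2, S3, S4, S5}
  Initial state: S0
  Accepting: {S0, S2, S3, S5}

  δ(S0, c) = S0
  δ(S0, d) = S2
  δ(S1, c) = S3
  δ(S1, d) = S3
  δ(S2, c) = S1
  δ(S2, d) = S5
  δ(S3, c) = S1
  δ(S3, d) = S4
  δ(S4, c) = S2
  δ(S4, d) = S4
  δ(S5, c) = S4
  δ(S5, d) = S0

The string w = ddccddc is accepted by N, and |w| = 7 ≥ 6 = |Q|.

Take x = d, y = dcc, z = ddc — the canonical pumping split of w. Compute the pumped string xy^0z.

xy⁰z = xz = d·ddc = dddc.
Reading y = dcc takes N from S2 back to S2, so after x the machine is still in S2, and z then leads to the accepting state S0. Hence dddc ∈ L(N).

dddc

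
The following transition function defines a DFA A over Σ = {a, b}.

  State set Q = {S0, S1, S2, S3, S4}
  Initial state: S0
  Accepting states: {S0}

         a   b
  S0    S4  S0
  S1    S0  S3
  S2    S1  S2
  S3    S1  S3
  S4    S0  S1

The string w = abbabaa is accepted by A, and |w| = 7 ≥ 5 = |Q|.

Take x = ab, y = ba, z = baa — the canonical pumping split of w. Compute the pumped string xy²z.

abbababaa

xy^2z = ab·ba·ba·baa = abbababaa.
Reading y = ba takes A from S1 back to S1, so after x·y·y the machine is still in S1, and z then leads to the accepting state S0. Hence abbababaa ∈ L(A).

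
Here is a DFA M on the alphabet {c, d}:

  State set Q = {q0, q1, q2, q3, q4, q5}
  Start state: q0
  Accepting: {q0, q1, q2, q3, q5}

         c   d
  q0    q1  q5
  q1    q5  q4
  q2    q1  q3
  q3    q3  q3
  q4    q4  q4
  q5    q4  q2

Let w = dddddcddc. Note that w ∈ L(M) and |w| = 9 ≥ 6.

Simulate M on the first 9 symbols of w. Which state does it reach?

q3

Run of M on the first 9 characters of w = d d d d d c d d c:
  step 0: q0  (start)
  step 1: q5  (read d: q0→q5)
  step 2: q2  (read d: q5→q2)
  step 3: q3  (read d: q2→q3)
  step 4: q3  (read d: q3→q3)
  step 5: q3  (read d: q3→q3)
  step 6: q3  (read c: q3→q3)
  step 7: q3  (read d: q3→q3)
  step 8: q3  (read d: q3→q3)
  step 9: q3  (read c: q3→q3)

After reading 9 characters, M is in state q3.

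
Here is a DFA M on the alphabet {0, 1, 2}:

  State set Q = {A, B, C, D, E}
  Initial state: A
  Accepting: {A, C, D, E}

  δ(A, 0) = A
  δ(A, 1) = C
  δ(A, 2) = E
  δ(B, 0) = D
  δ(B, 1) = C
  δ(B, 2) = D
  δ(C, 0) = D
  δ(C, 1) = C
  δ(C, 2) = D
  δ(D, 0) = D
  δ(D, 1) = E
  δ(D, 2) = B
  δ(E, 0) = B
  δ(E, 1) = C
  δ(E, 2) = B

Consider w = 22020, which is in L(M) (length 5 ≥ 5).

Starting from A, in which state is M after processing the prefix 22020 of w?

D

Run of M on the first 5 characters of w = 2 2 0 2 0:
  step 0: A  (start)
  step 1: E  (read 2: A→E)
  step 2: B  (read 2: E→B)
  step 3: D  (read 0: B→D)
  step 4: B  (read 2: D→B)
  step 5: D  (read 0: B→D)

After reading 5 characters, M is in state D.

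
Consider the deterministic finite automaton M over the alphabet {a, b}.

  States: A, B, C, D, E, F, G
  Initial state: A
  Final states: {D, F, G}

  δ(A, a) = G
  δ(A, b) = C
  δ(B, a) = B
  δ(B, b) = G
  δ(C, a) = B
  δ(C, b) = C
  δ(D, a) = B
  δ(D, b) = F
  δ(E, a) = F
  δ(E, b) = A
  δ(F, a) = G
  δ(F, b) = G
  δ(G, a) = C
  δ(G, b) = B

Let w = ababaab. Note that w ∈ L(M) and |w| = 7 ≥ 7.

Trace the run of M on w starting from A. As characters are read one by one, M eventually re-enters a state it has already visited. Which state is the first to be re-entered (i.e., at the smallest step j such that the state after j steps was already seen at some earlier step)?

State sequence: A -a-> G -b-> B -a-> B -b-> G -a-> C -a-> B -b-> G
First repeat at step 3: B was already visited.

The earliest repeat is at step j = 3: M is in B, which it already visited at step i = 2.
Since M has 7 states, any run of length ≥ 7 visits 7+1 states, so by pigeonhole some state repeats within the first 7 steps — that repeat gives the pumpable loop.

B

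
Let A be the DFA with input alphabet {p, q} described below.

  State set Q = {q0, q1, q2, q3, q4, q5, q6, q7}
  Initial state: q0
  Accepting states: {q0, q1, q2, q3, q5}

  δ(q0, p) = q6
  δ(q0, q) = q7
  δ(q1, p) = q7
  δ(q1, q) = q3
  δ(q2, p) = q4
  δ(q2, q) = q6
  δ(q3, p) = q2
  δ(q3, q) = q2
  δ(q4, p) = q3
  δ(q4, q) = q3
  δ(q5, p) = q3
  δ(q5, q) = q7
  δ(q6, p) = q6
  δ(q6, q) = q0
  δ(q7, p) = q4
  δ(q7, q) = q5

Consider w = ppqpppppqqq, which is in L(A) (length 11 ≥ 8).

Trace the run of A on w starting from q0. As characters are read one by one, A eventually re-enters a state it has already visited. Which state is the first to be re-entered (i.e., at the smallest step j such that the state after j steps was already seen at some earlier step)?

Run of A on w = p p q p p p p p q q q:
  step 0: q0  (start)
  step 1: q6  (read p: q0→q6)
  step 2: q6  (read p: q6→q6)   ← first repeat (q6 seen earlier)
  step 3: q0  (read q: q6→q0)
  step 4: q6  (read p: q0→q6)
  step 5: q6  (read p: q6→q6)
  step 6: q6  (read p: q6→q6)
  step 7: q6  (read p: q6→q6)
  step 8: q6  (read p: q6→q6)
  step 9: q0  (read q: q6→q0)
  step 10: q7  (read q: q0→q7)
  step 11: q5  (read q: q7→q5)

The earliest repeat is at step j = 2: A is in q6, which it already visited at step i = 1.

q6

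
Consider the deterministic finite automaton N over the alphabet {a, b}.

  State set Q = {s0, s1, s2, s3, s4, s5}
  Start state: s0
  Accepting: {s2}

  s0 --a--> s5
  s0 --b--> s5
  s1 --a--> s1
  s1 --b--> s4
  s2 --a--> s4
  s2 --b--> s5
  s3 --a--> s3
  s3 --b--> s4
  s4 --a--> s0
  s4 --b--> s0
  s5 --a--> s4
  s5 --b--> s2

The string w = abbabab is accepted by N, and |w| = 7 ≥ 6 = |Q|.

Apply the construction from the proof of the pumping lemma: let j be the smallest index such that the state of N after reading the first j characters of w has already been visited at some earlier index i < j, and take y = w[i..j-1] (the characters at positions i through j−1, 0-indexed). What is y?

State sequence: s0 -a-> s5 -b-> s2 -b-> s5 -a-> s4 -b-> s0 -a-> s5 -b-> s2
First repeat at step 3: s5 was already visited.

So i = 1, j = 3, giving x = w[0:1] = a, y = w[1:3] = bb, z = w[3:7] = abab.
Check: |xy| = 3 ≤ 6 and |y| = 2 ≥ 1. Reading y takes N from s5 back to s5, so every xyⁱz is accepted.

bb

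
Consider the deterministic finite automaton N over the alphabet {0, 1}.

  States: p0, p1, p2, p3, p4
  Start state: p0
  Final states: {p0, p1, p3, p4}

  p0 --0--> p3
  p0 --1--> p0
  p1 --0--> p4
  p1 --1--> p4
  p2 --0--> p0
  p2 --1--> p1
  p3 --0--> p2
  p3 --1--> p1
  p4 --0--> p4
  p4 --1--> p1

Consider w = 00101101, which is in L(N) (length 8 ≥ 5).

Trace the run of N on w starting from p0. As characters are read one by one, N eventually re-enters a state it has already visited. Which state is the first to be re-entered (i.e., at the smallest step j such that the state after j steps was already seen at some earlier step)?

p1

Run of N on w = 0 0 1 0 1 1 0 1:
  step 0: p0  (start)
  step 1: p3  (read 0: p0→p3)
  step 2: p2  (read 0: p3→p2)
  step 3: p1  (read 1: p2→p1)
  step 4: p4  (read 0: p1→p4)
  step 5: p1  (read 1: p4→p1)   ← first repeat (p1 seen earlier)
  step 6: p4  (read 1: p1→p4)
  step 7: p4  (read 0: p4→p4)
  step 8: p1  (read 1: p4→p1)

The earliest repeat is at step j = 5: N is in p1, which it already visited at step i = 3.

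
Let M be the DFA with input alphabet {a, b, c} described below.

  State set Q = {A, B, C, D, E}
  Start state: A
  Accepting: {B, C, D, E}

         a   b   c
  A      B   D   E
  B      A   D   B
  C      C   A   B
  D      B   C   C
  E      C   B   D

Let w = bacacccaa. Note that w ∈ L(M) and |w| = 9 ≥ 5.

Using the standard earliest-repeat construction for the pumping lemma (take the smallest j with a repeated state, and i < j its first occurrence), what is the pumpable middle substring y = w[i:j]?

Run of M on w = b a c a c c c a a:
  step 0: A  (start)
  step 1: D  (read b: A→D)
  step 2: B  (read a: D→B)
  step 3: B  (read c: B→B)   ← first repeat (B seen earlier)
  step 4: A  (read a: B→A)
  step 5: E  (read c: A→E)
  step 6: D  (read c: E→D)
  step 7: C  (read c: D→C)
  step 8: C  (read a: C→C)
  step 9: C  (read a: C→C)

So i = 2, j = 3, giving x = w[0:2] = ba, y = w[2:3] = c, z = w[3:9] = acccaa.
Check: |xy| = 3 ≤ 5 and |y| = 1 ≥ 1. Reading y takes M from B back to B, so every xyⁱz is accepted.
The DFA has 5 states, so the proof of the pumping lemma guarantees a repeated state among the first 5+1 visited; the segment between the two visits is the pumpable y.

c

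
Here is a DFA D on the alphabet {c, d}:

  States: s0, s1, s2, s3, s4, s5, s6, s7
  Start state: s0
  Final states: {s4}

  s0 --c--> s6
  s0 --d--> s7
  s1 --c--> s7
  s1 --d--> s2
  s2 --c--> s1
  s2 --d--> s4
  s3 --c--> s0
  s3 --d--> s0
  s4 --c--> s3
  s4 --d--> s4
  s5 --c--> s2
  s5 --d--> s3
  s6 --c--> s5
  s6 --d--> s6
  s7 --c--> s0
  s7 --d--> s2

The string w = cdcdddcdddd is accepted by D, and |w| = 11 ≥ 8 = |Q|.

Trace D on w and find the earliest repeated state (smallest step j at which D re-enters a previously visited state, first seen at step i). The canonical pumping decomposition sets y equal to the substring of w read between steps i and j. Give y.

State sequence: s0 -c-> s6 -d-> s6 -c-> s5 -d-> s3 -d-> s0 -d-> s7 -c-> s0 -d-> s7 -d-> s2 -d-> s4 -d-> s4
First repeat at step 2: s6 was already visited.

So i = 1, j = 2, giving x = w[0:1] = c, y = w[1:2] = d, z = w[2:11] = cdddcdddd.
Check: |xy| = 2 ≤ 8 and |y| = 1 ≥ 1. Reading y takes D from s6 back to s6, so every xyⁱz is accepted.
Pumping length from the standard proof: p = 8 (the number of states). The repeated state found above gives |xy| = j ≤ 8 and |y| = j − i ≥ 1.

d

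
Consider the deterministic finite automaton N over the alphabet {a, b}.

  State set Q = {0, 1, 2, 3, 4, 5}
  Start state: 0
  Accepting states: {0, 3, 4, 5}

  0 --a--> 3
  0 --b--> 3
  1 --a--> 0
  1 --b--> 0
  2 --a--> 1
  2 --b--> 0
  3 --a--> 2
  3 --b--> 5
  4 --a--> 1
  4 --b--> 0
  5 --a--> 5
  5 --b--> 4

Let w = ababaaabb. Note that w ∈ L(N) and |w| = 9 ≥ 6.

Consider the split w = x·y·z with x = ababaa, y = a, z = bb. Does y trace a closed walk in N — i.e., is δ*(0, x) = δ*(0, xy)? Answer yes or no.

Run of N on the first 7 characters of w = a b a b a a a:
  step 0: 0  (start)
  step 1: 3  (read a: 0→3)
  step 2: 5  (read b: 3→5)
  step 3: 5  (read a: 5→5)
  step 4: 4  (read b: 5→4)
  step 5: 1  (read a: 4→1)
  step 6: 0  (read a: 1→0)
  step 7: 3  (read a: 0→3)

After x (step 6): 0. After xy (step 7): 3.
They differ (0 ≠ 3), so y is not a cycle from the state after x; this split is not the one the pumping-lemma construction produces, and pumping y need not keep the string in L(N).

no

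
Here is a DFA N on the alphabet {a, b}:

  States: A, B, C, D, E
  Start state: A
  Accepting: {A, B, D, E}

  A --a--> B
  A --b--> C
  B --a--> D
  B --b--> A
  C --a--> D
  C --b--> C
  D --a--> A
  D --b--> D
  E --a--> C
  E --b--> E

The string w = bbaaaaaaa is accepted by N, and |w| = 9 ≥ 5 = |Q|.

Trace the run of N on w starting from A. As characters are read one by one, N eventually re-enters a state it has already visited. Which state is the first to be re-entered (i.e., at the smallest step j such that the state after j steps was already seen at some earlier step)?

C

Run of N on w = b b a a a a a a a:
  step 0: A  (start)
  step 1: C  (read b: A→C)
  step 2: C  (read b: C→C)   ← first repeat (C seen earlier)
  step 3: D  (read a: C→D)
  step 4: A  (read a: D→A)
  step 5: B  (read a: A→B)
  step 6: D  (read a: B→D)
  step 7: A  (read a: D→A)
  step 8: B  (read a: A→B)
  step 9: D  (read a: B→D)

The earliest repeat is at step j = 2: N is in C, which it already visited at step i = 1.
The DFA has 5 states, so the proof of the pumping lemma guarantees a repeated state among the first 5+1 visited; the segment between the two visits is the pumpable y.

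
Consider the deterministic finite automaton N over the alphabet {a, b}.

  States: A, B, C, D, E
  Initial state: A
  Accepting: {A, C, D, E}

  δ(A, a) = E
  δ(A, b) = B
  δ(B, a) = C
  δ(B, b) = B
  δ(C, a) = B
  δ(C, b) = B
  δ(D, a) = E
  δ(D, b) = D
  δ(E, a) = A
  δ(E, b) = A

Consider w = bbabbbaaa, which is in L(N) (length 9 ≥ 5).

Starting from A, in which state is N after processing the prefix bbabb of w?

Run of N on the first 5 characters of w = b b a b b:
  step 0: A  (start)
  step 1: B  (read b: A→B)
  step 2: B  (read b: B→B)
  step 3: C  (read a: B→C)
  step 4: B  (read b: C→B)
  step 5: B  (read b: B→B)

After reading 5 characters, N is in state B.
(This kind of state-tracing is the core of the pumping-lemma construction: with 5 states, pigeonhole forces a repeat within the first 5 steps.)

B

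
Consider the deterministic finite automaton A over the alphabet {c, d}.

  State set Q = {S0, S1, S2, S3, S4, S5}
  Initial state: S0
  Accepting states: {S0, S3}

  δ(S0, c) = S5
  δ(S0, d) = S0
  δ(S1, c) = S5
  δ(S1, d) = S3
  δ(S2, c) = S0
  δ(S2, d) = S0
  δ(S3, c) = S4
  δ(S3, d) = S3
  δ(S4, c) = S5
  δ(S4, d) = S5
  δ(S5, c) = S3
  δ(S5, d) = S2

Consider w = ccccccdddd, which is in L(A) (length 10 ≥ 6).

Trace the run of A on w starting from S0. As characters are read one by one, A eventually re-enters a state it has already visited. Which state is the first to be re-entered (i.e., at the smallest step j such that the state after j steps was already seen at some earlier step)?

S5

Run of A on w = c c c c c c d d d d:
  step 0: S0  (start)
  step 1: S5  (read c: S0→S5)
  step 2: S3  (read c: S5→S3)
  step 3: S4  (read c: S3→S4)
  step 4: S5  (read c: S4→S5)   ← first repeat (S5 seen earlier)
  step 5: S3  (read c: S5→S3)
  step 6: S4  (read c: S3→S4)
  step 7: S5  (read d: S4→S5)
  step 8: S2  (read d: S5→S2)
  step 9: S0  (read d: S2→S0)
  step 10: S0  (read d: S0→S0)

The earliest repeat is at step j = 4: A is in S5, which it already visited at step i = 1.
Since A has 6 states, any run of length ≥ 6 visits 6+1 states, so by pigeonhole some state repeats within the first 6 steps — that repeat gives the pumpable loop.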